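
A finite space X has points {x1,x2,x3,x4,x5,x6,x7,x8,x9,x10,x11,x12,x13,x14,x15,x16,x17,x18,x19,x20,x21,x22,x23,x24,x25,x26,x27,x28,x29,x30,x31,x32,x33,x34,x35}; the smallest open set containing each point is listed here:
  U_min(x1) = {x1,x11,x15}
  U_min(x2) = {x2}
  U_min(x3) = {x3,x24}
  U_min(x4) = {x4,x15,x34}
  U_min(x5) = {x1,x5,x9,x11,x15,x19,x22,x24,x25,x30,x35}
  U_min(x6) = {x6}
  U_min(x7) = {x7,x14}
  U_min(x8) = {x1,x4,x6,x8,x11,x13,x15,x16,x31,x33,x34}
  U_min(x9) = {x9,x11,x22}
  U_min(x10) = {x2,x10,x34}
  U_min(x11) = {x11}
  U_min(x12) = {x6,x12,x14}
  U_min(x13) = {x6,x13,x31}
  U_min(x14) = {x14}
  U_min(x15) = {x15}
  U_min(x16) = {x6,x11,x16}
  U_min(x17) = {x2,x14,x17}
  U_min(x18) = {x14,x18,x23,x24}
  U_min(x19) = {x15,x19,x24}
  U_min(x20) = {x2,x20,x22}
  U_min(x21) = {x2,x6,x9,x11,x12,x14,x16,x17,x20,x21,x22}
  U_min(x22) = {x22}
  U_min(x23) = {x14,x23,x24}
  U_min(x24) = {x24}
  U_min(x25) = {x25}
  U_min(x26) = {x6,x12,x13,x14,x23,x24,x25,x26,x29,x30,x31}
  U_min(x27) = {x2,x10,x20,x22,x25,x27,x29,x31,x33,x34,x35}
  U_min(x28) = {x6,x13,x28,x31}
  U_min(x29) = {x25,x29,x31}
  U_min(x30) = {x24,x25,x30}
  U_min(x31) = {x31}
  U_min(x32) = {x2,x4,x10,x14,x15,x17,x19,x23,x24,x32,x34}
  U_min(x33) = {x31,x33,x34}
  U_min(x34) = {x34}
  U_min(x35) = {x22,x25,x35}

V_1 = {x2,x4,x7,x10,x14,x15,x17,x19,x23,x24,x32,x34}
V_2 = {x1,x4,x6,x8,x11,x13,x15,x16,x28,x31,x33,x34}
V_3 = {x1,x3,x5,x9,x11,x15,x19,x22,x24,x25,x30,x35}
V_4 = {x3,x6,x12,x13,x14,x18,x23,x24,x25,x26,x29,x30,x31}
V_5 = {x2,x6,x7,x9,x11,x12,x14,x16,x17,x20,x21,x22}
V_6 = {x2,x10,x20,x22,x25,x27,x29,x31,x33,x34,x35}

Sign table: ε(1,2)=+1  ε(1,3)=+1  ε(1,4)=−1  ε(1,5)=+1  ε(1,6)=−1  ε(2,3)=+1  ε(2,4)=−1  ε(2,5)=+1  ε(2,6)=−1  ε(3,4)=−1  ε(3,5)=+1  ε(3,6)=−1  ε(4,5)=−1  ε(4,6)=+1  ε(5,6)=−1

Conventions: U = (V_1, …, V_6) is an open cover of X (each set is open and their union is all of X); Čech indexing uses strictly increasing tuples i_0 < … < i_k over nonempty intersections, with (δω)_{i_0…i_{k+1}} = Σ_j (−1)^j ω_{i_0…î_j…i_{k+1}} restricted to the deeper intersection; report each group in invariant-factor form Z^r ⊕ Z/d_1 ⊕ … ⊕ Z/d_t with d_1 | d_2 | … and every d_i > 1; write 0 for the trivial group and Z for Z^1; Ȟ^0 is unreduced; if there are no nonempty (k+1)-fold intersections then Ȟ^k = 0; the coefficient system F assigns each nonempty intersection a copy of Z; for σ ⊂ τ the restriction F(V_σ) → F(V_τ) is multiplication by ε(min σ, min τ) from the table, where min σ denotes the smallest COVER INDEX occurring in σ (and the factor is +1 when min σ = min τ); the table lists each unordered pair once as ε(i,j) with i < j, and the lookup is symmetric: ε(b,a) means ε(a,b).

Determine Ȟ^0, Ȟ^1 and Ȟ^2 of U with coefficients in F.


Ȟ^0 = Z, Ȟ^1 = 0 and Ȟ^2 = Z/2

nonempty overlaps:
  V12={x4,x15,x34} V13={x15,x19,x24} V14={x14,x23,x24} V15={x2,x7,x14,x17} V16={x2,x10,x34} V23={x1,x11,x15} V24={x6,x13,x31} V25={x6,x11,x16} V26={x31,x33,x34} V34={x3,x24,x25,x30} V35={x9,x11,x22} V36={x22,x25,x35} V45={x6,x12,x14} V46={x25,x29,x31} V56={x2,x20,x22}
  V123={x15} V126={x34} V134={x24} V145={x14} V156={x2} V235={x11} V245={x6} V246={x31} V346={x25} V356={x22}
C dims 6,15,10; δ0: rk 5, SNF 1^5; δ1: rk 10, SNF 1^9·2
degree 0: 6−5−0 = 1 → Ȟ^0 ≅ Z
degree 1: 15−10−5 = 0 → Ȟ^1 ≅ 0
degree 2: 10−0−10 = 0 plus torsion [2] → Ȟ^2 ≅ Z/2


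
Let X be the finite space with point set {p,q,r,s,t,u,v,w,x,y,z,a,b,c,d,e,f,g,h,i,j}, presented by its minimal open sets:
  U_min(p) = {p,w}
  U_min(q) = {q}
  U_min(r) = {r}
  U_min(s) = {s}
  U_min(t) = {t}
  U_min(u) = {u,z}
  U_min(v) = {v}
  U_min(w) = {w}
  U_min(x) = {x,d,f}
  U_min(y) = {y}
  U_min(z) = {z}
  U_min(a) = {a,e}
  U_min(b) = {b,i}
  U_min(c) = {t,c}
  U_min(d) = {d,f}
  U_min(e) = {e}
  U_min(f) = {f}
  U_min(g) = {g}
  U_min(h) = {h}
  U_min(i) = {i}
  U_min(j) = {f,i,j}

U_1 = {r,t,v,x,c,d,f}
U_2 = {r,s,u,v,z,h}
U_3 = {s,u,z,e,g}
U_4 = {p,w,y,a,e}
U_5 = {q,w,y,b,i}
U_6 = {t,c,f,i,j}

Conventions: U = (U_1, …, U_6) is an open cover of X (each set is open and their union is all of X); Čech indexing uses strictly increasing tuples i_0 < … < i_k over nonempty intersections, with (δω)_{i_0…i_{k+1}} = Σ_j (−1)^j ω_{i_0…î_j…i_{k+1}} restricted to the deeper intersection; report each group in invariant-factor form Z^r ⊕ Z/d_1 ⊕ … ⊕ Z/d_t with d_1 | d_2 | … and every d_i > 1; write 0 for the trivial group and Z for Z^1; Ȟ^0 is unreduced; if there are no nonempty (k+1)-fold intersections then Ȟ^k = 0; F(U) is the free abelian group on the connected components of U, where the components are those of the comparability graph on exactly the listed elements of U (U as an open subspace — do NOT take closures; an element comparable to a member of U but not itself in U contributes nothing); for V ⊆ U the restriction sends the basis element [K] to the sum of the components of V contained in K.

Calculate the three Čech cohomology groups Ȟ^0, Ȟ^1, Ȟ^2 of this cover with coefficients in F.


nonempty intersections:
  U12={r,v} U16={t,c,f} U23={s,u,z} U34={e} U45={w,y} U56={i}
components per intersection:
  U1: {r} {t,c} {v} {x,d,f}
  U2: {r} {s} {u,z} {v} {h}
  U3: {s} {u,z} {e} {g}
  U4: {p,w} {y} {a,e}
  U5: {q} {w} {y} {b,i}
  U6: {t,c} {f,i,j}
  U12: {r} {v}
  U16: {t,c} {f}
  U23: {s} {u,z}
  U34: {e}
  U45: {w} {y}
  U56: {i}
C dims 22,10; δ0: rk 10, SNF 1^10
Ȟ^0: (22−10)−0=12 ⇒ Z^12
Ȟ^1: (10−0)−10=0 ⇒ 0
Ȟ^2: (0−0)−0=0 ⇒ 0

Ȟ^0 ≅ Z^12,  Ȟ^1 ≅ 0,  Ȟ^2 ≅ 0


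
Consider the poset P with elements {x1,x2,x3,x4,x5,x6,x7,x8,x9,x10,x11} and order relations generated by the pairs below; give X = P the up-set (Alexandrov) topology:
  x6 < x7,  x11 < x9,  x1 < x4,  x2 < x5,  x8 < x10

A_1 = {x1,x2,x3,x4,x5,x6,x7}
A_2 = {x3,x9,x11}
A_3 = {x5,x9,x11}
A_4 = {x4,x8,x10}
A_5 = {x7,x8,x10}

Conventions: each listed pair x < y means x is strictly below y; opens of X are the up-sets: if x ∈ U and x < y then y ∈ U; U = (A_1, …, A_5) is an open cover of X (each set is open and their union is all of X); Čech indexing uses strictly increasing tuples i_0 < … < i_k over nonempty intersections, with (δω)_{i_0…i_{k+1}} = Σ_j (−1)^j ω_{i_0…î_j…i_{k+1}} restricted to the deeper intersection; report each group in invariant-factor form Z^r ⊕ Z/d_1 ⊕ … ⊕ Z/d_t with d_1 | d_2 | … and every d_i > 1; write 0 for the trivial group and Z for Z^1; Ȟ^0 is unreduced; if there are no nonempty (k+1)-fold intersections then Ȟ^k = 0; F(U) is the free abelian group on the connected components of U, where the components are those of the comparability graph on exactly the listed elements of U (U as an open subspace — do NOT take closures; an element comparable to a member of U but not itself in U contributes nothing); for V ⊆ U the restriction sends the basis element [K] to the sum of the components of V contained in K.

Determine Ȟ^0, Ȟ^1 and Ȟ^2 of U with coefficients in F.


Ȟ^0 ≅ Z^6; Ȟ^1 ≅ 0; Ȟ^2 ≅ 0

cover nerve:
  A12={x3} A13={x5} A14={x4} A15={x7} A23={x9,x11} A45={x8,x10}
components per intersection:
  A1: {x1,x4} {x2,x5} {x3} {x6,x7}
  A2: {x3} {x9,x11}
  A3: {x5} {x9,x11}
  A4: {x4} {x8,x10}
  A5: {x7} {x8,x10}
  A12: {x3}
  A13: {x5}
  A14: {x4}
  A15: {x7}
  A23: {x9,x11}
  A45: {x8,x10}
C dims 12,6; δ0: rk 6, SNF 1^6
Ȟ^0: (12−6)−0=6 ⇒ Z^6
Ȟ^1: (6−0)−6=0 ⇒ 0
Ȟ^2: (0−0)−0=0 ⇒ 0


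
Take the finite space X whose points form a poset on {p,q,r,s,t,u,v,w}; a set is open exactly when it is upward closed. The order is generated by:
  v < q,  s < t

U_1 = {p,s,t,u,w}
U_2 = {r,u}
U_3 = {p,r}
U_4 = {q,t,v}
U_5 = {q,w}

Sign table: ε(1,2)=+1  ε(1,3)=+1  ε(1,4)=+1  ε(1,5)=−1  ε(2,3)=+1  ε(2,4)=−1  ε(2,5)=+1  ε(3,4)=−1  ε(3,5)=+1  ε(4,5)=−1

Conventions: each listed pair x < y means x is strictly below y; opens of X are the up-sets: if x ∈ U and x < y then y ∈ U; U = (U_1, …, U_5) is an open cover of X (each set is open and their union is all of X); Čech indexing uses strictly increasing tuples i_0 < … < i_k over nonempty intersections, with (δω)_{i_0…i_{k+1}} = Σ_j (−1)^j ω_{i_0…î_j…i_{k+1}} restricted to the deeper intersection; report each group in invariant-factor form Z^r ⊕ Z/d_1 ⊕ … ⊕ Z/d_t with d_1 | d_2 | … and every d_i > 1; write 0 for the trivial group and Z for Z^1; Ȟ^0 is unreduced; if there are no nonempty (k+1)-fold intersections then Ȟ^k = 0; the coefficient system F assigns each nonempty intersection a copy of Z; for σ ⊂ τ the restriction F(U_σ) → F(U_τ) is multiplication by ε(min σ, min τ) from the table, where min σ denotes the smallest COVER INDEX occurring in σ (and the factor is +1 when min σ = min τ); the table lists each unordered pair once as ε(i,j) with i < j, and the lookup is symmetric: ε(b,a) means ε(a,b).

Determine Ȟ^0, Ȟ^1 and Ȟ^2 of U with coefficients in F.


Ȟ^0(U;F) ≅ Z, Ȟ^1(U;F) ≅ Z^2, Ȟ^2(U;F) ≅ 0

nerve simplices:
  U12={u} U13={p} U14={t} U15={w} U23={r} U45={q}
C dims 5,6; δ0: rk 4, SNF 1^4
degree 0: 5−4−0 = 1 → Ȟ^0 ≅ Z
degree 1: 6−0−4 = 2 → Ȟ^1 ≅ Z^2
degree 2: 0−0−0 = 0 → Ȟ^2 ≅ 0


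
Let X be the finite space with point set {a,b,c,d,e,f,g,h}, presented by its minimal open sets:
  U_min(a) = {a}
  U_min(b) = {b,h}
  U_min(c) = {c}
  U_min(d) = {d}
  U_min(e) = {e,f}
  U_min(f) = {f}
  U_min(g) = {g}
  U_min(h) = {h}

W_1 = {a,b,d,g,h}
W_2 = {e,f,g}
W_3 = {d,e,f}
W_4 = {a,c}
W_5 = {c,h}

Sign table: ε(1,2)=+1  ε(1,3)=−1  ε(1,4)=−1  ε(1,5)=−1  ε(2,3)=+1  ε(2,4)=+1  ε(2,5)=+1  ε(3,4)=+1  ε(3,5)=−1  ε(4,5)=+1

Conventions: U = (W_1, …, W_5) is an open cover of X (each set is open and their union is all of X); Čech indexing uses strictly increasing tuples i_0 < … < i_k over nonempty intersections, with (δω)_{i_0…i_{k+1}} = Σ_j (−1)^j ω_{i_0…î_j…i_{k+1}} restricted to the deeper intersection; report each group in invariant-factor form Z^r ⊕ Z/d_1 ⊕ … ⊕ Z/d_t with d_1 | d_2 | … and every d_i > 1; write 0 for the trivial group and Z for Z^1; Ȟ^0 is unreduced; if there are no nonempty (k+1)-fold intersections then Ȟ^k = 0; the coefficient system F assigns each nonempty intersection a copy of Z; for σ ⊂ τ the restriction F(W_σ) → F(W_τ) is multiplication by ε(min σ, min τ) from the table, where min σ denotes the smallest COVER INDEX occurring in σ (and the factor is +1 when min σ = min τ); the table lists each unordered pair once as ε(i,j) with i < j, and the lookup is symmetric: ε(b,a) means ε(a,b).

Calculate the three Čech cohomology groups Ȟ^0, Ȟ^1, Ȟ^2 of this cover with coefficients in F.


Ȟ^0 ≅ 0; Ȟ^1 ≅ Z ⊕ Z/2; Ȟ^2 ≅ 0

intersection data:
  W12={g} W13={d} W14={a} W15={h} W23={e,f} W45={c}
C dims 5,6; δ0: rk 5, SNF 1^4·2
Ȟ^0 = (5 − 5) − 0 = 0, so Ȟ^0 ≅ 0
Ȟ^1 = (6 − 0) − 5 = 1 plus torsion [2], so Ȟ^1 ≅ Z ⊕ Z/2
Ȟ^2 = (0 − 0) − 0 = 0, so Ȟ^2 ≅ 0


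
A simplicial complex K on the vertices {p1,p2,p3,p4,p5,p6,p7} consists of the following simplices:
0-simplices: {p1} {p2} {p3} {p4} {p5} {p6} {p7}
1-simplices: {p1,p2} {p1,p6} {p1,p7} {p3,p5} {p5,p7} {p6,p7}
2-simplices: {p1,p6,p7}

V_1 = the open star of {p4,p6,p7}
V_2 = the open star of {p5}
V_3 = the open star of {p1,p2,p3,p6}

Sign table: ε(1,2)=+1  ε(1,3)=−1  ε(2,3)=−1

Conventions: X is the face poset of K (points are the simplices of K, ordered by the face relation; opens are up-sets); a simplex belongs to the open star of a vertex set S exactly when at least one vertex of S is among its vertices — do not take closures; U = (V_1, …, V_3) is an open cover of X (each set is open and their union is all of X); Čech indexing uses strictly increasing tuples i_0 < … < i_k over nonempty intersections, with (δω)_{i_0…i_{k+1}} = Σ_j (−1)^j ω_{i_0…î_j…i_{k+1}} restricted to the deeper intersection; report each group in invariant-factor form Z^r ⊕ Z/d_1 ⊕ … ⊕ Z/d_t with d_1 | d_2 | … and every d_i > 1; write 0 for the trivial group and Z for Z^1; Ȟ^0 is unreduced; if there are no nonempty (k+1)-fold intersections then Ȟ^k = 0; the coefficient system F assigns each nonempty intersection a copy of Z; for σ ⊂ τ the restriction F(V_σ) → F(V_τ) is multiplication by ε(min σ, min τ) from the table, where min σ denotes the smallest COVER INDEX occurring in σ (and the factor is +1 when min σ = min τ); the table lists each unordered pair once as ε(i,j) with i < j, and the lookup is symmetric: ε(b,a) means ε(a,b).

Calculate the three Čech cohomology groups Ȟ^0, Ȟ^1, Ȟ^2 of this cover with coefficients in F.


nonempty overlaps:
  V1={{p4},{p6},{p7},{p1,p6},{p1,p7},{p5,p7},{p6,p7},{p1,p6,p7}} V2={{p5},{p3,p5},{p5,p7}} V3={{p1},{p2},{p3},{p6},{p1,p2},{p1,p6},{p1,p7},{p3,p5},{p6,p7},{p1,p6,p7}}
  V12={{p5,p7}} V13={{p6},{p1,p6},{p1,p7},{p6,p7},{p1,p6,p7}} V23={{p3,p5}}
C dims 3,3; δ0: rk 2, SNF 1^2
degree 0: 3−2−0 = 1 → Ȟ^0 ≅ Z
degree 1: 3−0−2 = 1 → Ȟ^1 ≅ Z
degree 2: 0−0−0 = 0 → Ȟ^2 ≅ 0

Ȟ^0(U;F) ≅ Z, Ȟ^1(U;F) ≅ Z, Ȟ^2(U;F) ≅ 0


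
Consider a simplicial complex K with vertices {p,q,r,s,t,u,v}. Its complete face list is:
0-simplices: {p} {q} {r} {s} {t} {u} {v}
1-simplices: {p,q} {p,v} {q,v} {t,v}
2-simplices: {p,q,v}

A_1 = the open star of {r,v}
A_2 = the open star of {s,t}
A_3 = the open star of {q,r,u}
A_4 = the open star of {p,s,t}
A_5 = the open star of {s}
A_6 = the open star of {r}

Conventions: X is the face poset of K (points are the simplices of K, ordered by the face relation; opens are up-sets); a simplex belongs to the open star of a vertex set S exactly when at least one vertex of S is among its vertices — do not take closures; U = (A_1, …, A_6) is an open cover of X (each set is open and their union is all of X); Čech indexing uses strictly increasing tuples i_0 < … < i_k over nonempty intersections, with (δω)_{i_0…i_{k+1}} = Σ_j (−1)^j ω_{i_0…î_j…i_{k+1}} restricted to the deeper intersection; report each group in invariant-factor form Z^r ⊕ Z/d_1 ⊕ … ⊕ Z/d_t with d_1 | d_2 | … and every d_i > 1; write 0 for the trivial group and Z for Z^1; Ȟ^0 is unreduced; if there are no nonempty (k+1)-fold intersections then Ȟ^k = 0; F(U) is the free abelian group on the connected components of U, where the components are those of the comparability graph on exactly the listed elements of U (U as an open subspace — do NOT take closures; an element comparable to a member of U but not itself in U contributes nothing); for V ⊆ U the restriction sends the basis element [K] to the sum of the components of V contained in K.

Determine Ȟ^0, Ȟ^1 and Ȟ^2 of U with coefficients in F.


nonempty intersections:
  A1={{r},{v},{p,v},{q,v},{t,v},{p,q,v}} A2={{s},{t},{t,v}} A3={{q},{r},{u},{p,q},{q,v},{p,q,v}} A4={{p},{s},{t},{p,q},{p,v},{t,v},{p,q,v}} A5={{s}} A6={{r}}
  A12={{t,v}} A13={{r},{q,v},{p,q,v}} A14={{p,v},{t,v},{p,q,v}} A16={{r}} A24={{s},{t},{t,v}} A25={{s}} A34={{p,q},{p,q,v}} A36={{r}} A45={{s}}
  A124={{t,v}} A134={{p,q,v}} A136={{r}} A245={{s}}
components per intersection:
  A1: {{r}} {{v},{p,v},{q,v},{t,v},{p,q,v}}
  A2: {{s}} {{t},{t,v}}
  A3: {{q},{p,q},{q,v},{p,q,v}} {{r}} {{u}}
  A4: {{p},{p,q},{p,v},{p,q,v}} {{s}} {{t},{t,v}}
  A5: {{s}}
  A6: {{r}}
  A12: {{t,v}}
  A13: {{r}} {{q,v},{p,q,v}}
  A14: {{p,v},{p,q,v}} {{t,v}}
  A16: {{r}}
  A24: {{s}} {{t},{t,v}}
  A25: {{s}}
  A34: {{p,q},{p,q,v}}
  A36: {{r}}
  A45: {{s}}
  A124: {{t,v}}
  A134: {{p,q,v}}
  A136: {{r}}
  A245: {{s}}
C dims 12,12,4; δ0: rk 8, SNF 1^8; δ1: rk 4, SNF 1^4
Ȟ^0: (12−8)−0=4 ⇒ Z^4
Ȟ^1: (12−4)−8=0 ⇒ 0
Ȟ^2: (4−0)−4=0 ⇒ 0

Ȟ^0(U;F) ≅ Z^4,  Ȟ^1(U;F) ≅ 0,  Ȟ^2(U;F) ≅ 0


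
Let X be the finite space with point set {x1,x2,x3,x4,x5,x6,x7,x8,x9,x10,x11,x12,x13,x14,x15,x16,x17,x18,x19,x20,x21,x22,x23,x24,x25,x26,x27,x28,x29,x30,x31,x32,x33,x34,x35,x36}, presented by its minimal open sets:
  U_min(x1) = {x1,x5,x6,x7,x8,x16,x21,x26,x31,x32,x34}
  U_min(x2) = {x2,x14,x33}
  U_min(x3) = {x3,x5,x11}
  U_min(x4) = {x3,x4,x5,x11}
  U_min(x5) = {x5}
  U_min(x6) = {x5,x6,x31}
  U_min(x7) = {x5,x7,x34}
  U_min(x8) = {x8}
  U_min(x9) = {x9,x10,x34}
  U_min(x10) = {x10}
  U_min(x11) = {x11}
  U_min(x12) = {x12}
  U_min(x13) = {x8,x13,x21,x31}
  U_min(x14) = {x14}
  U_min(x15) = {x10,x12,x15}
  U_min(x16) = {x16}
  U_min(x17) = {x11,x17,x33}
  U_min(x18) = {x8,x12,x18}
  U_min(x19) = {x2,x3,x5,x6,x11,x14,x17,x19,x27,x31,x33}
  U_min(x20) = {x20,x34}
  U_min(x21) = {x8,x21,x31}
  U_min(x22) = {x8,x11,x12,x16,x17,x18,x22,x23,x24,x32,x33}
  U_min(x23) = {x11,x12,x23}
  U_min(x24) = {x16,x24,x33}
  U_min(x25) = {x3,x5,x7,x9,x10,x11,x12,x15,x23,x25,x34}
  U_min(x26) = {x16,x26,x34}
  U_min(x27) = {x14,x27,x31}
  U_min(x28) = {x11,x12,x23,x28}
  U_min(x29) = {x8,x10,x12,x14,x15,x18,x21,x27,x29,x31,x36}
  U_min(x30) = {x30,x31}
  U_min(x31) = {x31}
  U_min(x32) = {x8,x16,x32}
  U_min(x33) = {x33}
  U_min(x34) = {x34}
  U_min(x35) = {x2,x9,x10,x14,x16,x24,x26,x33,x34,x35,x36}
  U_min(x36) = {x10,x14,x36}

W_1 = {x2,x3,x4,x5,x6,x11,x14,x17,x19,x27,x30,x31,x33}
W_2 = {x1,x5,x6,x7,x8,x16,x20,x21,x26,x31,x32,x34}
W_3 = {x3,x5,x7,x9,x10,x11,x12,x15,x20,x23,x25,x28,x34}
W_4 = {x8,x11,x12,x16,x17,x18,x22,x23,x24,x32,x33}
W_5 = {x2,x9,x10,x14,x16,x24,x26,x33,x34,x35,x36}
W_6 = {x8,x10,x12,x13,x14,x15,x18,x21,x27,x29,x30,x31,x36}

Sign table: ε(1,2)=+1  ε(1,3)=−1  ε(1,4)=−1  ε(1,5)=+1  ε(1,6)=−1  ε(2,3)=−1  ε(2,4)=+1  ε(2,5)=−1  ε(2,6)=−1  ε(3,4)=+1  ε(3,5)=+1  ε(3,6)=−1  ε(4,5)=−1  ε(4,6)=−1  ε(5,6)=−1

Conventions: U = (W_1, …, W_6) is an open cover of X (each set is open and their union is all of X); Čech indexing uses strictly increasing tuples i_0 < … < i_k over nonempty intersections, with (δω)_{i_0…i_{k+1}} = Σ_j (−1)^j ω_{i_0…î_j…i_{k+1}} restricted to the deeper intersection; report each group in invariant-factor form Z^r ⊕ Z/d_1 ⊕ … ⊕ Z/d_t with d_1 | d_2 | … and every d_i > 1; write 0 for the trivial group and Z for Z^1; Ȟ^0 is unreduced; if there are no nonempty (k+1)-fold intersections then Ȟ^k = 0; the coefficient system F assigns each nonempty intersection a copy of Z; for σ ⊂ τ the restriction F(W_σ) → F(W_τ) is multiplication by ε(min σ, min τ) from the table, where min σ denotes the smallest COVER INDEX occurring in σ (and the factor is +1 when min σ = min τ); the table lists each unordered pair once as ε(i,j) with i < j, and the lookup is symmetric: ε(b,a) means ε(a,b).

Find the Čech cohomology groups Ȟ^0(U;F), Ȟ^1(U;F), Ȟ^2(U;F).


Ȟ^0(U;F) ≅ 0; Ȟ^1(U;F) ≅ Z/2; Ȟ^2(U;F) ≅ Z

nonempty overlaps:
  W12={x5,x6,x31} W13={x3,x5,x11} W14={x11,x17,x33} W15={x2,x14,x33} W16={x14,x27,x30,x31} W23={x5,x7,x20,x34} W24={x8,x16,x32} W25={x16,x26,x34} W26={x8,x21,x31} W34={x11,x12,x23} W35={x9,x10,x34} W36={x10,x12,x15} W45={x16,x24,x33} W46={x8,x12,x18} W56={x10,x14,x36}
  W123={x5} W126={x31} W134={x11} W145={x33} W156={x14} W235={x34} W245={x16} W246={x8} W346={x12} W356={x10}
C dims 6,15,10; δ0: rk 6, SNF 1^5·2; δ1: rk 9, SNF 1^9
degree 0: 6−6−0 = 0 → Ȟ^0 ≅ 0
degree 1: 15−9−6 = 0 plus torsion [2] → Ȟ^1 ≅ Z/2
degree 2: 10−0−9 = 1 → Ȟ^2 ≅ Z


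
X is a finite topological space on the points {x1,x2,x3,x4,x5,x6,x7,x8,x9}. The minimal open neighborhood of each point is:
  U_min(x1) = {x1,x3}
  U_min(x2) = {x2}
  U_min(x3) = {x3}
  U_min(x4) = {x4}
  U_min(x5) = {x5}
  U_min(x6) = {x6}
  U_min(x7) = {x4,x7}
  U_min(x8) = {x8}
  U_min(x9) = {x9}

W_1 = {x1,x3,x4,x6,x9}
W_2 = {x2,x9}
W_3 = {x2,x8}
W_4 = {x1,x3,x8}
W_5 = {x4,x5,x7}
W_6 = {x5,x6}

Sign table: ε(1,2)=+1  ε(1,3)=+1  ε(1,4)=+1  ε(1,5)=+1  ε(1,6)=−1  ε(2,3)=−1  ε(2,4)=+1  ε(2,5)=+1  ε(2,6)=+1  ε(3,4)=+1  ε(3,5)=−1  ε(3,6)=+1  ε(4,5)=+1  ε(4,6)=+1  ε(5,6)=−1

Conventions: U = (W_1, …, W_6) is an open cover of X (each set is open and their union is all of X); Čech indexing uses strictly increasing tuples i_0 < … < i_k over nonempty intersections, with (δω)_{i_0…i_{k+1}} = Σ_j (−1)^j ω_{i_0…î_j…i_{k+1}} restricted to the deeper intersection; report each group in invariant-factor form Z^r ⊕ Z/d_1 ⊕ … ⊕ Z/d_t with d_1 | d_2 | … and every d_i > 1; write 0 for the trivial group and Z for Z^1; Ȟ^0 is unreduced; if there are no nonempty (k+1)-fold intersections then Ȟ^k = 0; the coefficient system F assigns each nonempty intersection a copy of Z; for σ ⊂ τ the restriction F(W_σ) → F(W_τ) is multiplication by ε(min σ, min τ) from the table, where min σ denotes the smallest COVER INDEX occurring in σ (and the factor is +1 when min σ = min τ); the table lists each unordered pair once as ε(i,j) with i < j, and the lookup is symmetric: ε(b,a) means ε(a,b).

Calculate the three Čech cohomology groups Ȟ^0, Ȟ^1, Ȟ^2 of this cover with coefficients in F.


Ȟ^0(U;F) ≅ 0,  Ȟ^1(U;F) ≅ Z ⊕ Z/2,  Ȟ^2(U;F) ≅ 0

nerve of the cover:
  W12={x9} W14={x1,x3} W15={x4} W16={x6} W23={x2} W34={x8} W56={x5}
C dims 6,7; δ0: rk 6, SNF 1^5·2
Ȟ^0 = (6 − 6) − 0 = 0, so Ȟ^0 ≅ 0
Ȟ^1 = (7 − 0) − 6 = 1 plus torsion [2], so Ȟ^1 ≅ Z ⊕ Z/2
Ȟ^2 = (0 − 0) − 0 = 0, so Ȟ^2 ≅ 0


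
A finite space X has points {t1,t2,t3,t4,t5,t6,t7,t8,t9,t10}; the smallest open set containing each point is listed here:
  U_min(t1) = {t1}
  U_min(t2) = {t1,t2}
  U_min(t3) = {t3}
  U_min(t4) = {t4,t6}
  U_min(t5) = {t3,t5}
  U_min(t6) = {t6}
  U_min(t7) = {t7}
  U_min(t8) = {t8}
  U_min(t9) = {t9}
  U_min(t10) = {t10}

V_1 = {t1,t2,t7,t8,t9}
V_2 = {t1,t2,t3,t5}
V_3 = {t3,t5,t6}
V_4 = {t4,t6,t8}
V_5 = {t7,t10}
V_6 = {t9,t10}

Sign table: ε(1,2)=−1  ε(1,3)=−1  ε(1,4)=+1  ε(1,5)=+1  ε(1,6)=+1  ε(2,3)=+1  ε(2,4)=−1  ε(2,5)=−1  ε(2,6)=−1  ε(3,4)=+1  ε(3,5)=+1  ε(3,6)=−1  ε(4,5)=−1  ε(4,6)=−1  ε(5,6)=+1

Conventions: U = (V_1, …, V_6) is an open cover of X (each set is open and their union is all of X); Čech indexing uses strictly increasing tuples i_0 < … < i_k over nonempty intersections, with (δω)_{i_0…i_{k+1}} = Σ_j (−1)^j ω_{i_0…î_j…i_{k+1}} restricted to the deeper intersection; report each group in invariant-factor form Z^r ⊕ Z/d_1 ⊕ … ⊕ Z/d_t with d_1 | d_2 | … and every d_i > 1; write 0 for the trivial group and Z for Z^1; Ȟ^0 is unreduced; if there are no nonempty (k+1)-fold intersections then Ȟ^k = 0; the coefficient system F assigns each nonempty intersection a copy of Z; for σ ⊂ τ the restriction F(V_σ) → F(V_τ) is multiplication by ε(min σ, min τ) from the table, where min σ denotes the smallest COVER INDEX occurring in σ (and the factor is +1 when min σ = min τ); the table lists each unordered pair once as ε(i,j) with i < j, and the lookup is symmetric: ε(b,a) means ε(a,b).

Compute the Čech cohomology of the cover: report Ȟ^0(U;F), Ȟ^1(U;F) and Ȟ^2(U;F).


intersection data:
  V12={t1,t2} V14={t8} V15={t7} V16={t9} V23={t3,t5} V34={t6} V56={t10}
C dims 6,7; δ0: rk 6, SNF 1^5·2
Ȟ^0 = (6 − 6) − 0 = 0, so Ȟ^0 ≅ 0
Ȟ^1 = (7 − 0) − 6 = 1 plus torsion [2], so Ȟ^1 ≅ Z ⊕ Z/2
Ȟ^2 = (0 − 0) − 0 = 0, so Ȟ^2 ≅ 0

Ȟ^0 = 0; Ȟ^1 = Z ⊕ Z/2; Ȟ^2 = 0


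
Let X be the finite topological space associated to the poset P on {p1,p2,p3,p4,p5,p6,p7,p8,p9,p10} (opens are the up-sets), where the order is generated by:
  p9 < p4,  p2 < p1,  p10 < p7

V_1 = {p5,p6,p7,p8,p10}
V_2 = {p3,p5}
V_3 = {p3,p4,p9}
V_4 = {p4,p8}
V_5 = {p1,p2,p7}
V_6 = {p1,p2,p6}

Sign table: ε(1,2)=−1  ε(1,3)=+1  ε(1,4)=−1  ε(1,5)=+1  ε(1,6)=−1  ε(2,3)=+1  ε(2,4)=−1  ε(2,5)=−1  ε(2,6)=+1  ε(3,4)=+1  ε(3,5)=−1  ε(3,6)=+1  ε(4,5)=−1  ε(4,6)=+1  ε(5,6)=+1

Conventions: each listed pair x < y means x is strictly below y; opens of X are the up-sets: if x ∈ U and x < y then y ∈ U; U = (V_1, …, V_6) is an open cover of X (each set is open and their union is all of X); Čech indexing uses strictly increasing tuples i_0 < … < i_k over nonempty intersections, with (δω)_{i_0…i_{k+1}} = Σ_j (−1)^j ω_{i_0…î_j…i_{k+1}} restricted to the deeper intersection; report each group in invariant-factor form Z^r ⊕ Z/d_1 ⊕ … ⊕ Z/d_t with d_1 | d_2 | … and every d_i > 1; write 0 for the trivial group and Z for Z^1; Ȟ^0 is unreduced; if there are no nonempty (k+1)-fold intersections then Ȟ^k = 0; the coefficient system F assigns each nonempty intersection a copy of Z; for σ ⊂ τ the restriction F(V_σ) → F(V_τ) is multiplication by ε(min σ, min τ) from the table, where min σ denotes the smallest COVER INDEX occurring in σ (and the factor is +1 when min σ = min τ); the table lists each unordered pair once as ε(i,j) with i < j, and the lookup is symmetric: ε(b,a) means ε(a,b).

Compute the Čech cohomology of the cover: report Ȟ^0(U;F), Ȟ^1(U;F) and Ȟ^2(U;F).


nonempty intersections:
  V12={p5} V14={p8} V15={p7} V16={p6} V23={p3} V34={p4} V56={p1,p2}
C dims 6,7; δ0: rk 6, SNF 1^5·2
Ȟ^0: (6−6)−0=0 ⇒ 0
Ȟ^1: (7−0)−6=1 plus torsion [2] ⇒ Z ⊕ Z/2
Ȟ^2: (0−0)−0=0 ⇒ 0

Ȟ^0 = 0,  Ȟ^1 = Z ⊕ Z/2,  Ȟ^2 = 0


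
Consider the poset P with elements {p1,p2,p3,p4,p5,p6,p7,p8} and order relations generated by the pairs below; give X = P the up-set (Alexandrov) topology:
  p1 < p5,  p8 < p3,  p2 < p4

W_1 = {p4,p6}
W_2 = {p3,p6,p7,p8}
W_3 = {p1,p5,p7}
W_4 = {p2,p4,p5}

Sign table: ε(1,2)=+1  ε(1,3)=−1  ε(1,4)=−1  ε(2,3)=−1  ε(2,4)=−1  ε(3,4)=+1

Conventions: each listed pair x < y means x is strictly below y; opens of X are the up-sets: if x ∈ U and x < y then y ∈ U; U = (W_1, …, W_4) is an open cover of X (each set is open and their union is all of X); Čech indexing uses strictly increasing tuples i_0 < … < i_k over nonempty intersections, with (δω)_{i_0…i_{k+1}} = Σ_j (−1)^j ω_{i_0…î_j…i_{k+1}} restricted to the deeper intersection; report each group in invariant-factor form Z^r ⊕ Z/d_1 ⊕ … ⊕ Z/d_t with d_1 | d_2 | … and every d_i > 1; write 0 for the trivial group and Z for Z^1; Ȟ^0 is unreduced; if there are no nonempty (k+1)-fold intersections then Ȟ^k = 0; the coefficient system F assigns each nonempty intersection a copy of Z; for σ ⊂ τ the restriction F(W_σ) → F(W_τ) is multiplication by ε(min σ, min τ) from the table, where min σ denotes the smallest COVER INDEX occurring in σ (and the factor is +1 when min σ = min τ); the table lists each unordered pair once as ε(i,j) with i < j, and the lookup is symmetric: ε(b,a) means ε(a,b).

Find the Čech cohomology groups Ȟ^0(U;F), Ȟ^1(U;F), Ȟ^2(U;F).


nerve simplices:
  W12={p6} W14={p4} W23={p7} W34={p5}
C dims 4,4; δ0: rk 3, SNF 1^3
degree 0: 4−3−0 = 1 → Ȟ^0 ≅ Z
degree 1: 4−0−3 = 1 → Ȟ^1 ≅ Z
degree 2: 0−0−0 = 0 → Ȟ^2 ≅ 0

Ȟ^0 = Z, Ȟ^1 = Z, Ȟ^2 = 0


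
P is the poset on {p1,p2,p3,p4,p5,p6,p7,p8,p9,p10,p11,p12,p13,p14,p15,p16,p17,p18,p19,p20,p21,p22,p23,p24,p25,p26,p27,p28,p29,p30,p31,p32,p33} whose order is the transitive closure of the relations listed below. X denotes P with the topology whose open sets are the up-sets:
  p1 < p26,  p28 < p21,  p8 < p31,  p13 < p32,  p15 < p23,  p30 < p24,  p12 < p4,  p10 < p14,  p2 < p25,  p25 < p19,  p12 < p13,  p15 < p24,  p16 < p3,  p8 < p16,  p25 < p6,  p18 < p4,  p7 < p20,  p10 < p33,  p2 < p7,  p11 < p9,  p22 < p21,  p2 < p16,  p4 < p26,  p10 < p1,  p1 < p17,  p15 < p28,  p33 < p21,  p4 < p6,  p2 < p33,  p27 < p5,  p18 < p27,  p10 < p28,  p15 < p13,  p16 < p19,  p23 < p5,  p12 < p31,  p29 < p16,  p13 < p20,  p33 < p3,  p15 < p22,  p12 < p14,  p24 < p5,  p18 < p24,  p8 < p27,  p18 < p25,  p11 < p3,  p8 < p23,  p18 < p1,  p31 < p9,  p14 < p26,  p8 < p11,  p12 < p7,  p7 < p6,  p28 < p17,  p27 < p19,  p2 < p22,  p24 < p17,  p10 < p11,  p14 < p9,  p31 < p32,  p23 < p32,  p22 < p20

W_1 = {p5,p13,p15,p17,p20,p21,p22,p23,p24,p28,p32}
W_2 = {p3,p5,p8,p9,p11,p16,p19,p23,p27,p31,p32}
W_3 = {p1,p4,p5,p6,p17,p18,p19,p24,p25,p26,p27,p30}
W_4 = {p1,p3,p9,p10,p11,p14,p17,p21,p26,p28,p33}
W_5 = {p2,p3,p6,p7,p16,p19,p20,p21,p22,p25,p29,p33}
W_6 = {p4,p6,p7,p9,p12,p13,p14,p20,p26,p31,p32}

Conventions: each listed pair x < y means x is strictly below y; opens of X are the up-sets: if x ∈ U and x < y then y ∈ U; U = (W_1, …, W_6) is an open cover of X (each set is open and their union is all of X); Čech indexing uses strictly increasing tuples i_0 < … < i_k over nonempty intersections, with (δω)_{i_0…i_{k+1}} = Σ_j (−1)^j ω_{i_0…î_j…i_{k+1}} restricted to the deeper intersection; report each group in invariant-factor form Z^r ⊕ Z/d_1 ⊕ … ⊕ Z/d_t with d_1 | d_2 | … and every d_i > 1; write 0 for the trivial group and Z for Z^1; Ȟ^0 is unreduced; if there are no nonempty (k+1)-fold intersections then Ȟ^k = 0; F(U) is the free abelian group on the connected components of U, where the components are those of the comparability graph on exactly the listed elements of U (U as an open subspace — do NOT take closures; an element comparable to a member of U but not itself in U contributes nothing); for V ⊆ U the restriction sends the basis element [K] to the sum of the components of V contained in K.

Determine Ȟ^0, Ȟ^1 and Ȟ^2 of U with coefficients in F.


Ȟ^0 ≅ Z,  Ȟ^1 ≅ 0,  Ȟ^2 ≅ Z/2

nerve simplices:
  W12={p5,p23,p32} W13={p5,p17,p24} W14={p17,p21,p28} W15={p20,p21,p22} W16={p13,p20,p32} W23={p5,p19,p27} W24={p3,p9,p11} W25={p3,p16,p19} W26={p9,p31,p32} W34={p1,p17,p26} W35={p6,p19,p25} W36={p4,p6,p26} W45={p3,p21,p33} W46={p9,p14,p26} W56={p6,p7,p20}
  W123={p5} W126={p32} W134={p17} W145={p21} W156={p20} W235={p19} W245={p3} W246={p9} W346={p26} W356={p6}
components per intersection:
  W1: {p5,p13,p15,p17,p20,p21,p22,p23,p24,p28,p32}
  W2: {p3,p5,p8,p9,p11,p16,p19,p23,p27,p31,p32}
  W3: {p1,p4,p5,p6,p17,p18,p19,p24,p25,p26,p27,p30}
  W4: {p1,p3,p9,p10,p11,p14,p17,p21,p26,p28,p33}
  W5: {p2,p3,p6,p7,p16,p19,p20,p21,p22,p25,p29,p33}
  W6: {p4,p6,p7,p9,p12,p13,p14,p20,p26,p31,p32}
  W12: {p5,p23,p32}
  W13: {p5,p17,p24}
  W14: {p17,p21,p28}
  W15: {p20,p21,p22}
  W16: {p13,p20,p32}
  W23: {p5,p19,p27}
  W24: {p3,p9,p11}
  W25: {p3,p16,p19}
  W26: {p9,p31,p32}
  W34: {p1,p17,p26}
  W35: {p6,p19,p25}
  W36: {p4,p6,p26}
  W45: {p3,p21,p33}
  W46: {p9,p14,p26}
  W56: {p6,p7,p20}
  W123: {p5}
  W126: {p32}
  W134: {p17}
  W145: {p21}
  W156: {p20}
  W235: {p19}
  W245: {p3}
  W246: {p9}
  W346: {p26}
  W356: {p6}
C dims 6,15,10; δ0: rk 5, SNF 1^5; δ1: rk 10, SNF 1^9·2
degree 0: 6−5−0 = 1 → Ȟ^0 ≅ Z
degree 1: 15−10−5 = 0 → Ȟ^1 ≅ 0
degree 2: 10−0−10 = 0 plus torsion [2] → Ȟ^2 ≅ Z/2


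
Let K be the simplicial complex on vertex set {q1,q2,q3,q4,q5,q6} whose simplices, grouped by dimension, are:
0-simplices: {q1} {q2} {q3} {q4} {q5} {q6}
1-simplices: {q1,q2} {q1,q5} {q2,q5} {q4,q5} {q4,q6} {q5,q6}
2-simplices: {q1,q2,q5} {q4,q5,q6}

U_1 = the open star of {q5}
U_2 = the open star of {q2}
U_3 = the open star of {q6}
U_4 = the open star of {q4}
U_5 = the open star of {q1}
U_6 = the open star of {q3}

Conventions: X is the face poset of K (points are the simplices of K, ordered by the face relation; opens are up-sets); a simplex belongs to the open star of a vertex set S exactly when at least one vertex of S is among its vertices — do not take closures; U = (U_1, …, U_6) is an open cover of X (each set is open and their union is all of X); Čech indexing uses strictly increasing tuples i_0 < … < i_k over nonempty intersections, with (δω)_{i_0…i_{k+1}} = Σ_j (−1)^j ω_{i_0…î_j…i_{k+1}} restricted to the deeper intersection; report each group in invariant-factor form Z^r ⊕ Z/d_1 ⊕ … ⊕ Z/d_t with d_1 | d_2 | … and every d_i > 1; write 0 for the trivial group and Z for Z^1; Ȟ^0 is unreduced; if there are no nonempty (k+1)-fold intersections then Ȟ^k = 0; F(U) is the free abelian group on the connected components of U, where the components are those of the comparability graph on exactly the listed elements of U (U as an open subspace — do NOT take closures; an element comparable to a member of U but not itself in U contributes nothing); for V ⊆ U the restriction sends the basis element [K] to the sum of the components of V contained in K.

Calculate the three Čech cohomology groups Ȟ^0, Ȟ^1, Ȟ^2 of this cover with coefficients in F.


nonempty intersections:
  U1={{q5},{q1,q5},{q2,q5},{q4,q5},{q5,q6},{q1,q2,q5},{q4,q5,q6}} U2={{q2},{q1,q2},{q2,q5},{q1,q2,q5}} U3={{q6},{q4,q6},{q5,q6},{q4,q5,q6}} U4={{q4},{q4,q5},{q4,q6},{q4,q5,q6}} U5={{q1},{q1,q2},{q1,q5},{q1,q2,q5}} U6={{q3}}
  U12={{q2,q5},{q1,q2,q5}} U13={{q5,q6},{q4,q5,q6}} U14={{q4,q5},{q4,q5,q6}} U15={{q1,q5},{q1,q2,q5}} U25={{q1,q2},{q1,q2,q5}} U34={{q4,q6},{q4,q5,q6}}
  U125={{q1,q2,q5}} U134={{q4,q5,q6}}
components per intersection:
  U1: {{q5},{q1,q5},{q2,q5},{q4,q5},{q5,q6},{q1,q2,q5},{q4,q5,q6}}
  U2: {{q2},{q1,q2},{q2,q5},{q1,q2,q5}}
  U3: {{q6},{q4,q6},{q5,q6},{q4,q5,q6}}
  U4: {{q4},{q4,q5},{q4,q6},{q4,q5,q6}}
  U5: {{q1},{q1,q2},{q1,q5},{q1,q2,q5}}
  U6: {{q3}}
  U12: {{q2,q5},{q1,q2,q5}}
  U13: {{q5,q6},{q4,q5,q6}}
  U14: {{q4,q5},{q4,q5,q6}}
  U15: {{q1,q5},{q1,q2,q5}}
  U25: {{q1,q2},{q1,q2,q5}}
  U34: {{q4,q6},{q4,q5,q6}}
  U125: {{q1,q2,q5}}
  U134: {{q4,q5,q6}}
C dims 6,6,2; δ0: rk 4, SNF 1^4; δ1: rk 2, SNF 1^2
Ȟ^0: (6−4)−0=2 ⇒ Z^2
Ȟ^1: (6−2)−4=0 ⇒ 0
Ȟ^2: (2−0)−2=0 ⇒ 0

Ȟ^0 = Z^2; Ȟ^1 = 0; Ȟ^2 = 0


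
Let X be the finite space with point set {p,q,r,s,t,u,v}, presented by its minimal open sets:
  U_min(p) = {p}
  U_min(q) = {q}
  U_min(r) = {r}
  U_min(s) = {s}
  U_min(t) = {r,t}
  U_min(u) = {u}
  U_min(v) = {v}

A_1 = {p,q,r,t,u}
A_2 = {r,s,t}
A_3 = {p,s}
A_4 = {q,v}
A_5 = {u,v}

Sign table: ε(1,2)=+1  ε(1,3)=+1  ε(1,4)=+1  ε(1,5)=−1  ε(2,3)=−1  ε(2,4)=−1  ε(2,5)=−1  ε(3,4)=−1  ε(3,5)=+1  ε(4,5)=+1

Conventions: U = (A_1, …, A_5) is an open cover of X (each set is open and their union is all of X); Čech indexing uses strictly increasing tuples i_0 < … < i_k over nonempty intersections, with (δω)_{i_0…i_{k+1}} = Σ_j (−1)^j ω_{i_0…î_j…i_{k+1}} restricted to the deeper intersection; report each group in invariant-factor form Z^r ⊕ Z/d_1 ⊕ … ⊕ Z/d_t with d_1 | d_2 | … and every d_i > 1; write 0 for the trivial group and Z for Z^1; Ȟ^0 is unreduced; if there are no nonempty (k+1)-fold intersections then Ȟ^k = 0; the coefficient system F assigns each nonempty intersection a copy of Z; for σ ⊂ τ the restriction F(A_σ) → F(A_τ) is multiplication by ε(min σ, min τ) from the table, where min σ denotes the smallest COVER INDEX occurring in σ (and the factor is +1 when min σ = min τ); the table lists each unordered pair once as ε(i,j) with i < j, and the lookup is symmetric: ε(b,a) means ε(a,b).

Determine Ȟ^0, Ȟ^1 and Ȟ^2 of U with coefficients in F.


Ȟ^0(U;F) ≅ 0,  Ȟ^1(U;F) ≅ Z ⊕ Z/2,  Ȟ^2(U;F) ≅ 0

nerve simplices:
  A12={r,t} A13={p} A14={q} A15={u} A23={s} A45={v}
C dims 5,6; δ0: rk 5, SNF 1^4·2
degree 0: 5−5−0 = 0 → Ȟ^0 ≅ 0
degree 1: 6−0−5 = 1 plus torsion [2] → Ȟ^1 ≅ Z ⊕ Z/2
degree 2: 0−0−0 = 0 → Ȟ^2 ≅ 0


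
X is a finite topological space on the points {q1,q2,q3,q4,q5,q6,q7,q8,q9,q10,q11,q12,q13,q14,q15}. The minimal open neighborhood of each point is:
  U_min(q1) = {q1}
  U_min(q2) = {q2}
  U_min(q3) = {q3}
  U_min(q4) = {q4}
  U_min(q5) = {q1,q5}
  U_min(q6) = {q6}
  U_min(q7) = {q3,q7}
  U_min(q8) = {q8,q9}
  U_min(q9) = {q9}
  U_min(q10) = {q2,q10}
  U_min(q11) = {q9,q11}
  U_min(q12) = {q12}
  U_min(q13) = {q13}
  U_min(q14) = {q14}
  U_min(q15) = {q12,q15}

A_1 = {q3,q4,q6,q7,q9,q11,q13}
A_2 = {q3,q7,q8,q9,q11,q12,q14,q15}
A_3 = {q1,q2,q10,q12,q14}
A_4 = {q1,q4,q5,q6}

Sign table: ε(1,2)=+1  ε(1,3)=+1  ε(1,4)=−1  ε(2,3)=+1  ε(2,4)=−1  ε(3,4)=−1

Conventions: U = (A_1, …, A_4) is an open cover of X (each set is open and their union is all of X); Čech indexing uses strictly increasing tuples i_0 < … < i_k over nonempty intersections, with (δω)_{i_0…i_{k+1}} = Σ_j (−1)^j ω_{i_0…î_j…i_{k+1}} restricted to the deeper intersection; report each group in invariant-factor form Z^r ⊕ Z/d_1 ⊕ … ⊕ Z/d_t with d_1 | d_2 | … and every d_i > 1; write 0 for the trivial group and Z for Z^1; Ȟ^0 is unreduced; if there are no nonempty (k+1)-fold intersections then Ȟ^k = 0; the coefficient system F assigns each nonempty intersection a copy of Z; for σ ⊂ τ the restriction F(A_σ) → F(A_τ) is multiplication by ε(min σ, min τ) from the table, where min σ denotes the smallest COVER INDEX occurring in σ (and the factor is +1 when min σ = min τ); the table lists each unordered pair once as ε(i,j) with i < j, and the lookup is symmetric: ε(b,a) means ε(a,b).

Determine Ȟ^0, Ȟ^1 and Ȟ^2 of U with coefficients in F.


nerve simplices:
  A12={q3,q7,q9,q11} A14={q4,q6} A23={q12,q14} A34={q1}
C dims 4,4; δ0: rk 3, SNF 1^3
degree 0: 4−3−0 = 1 → Ȟ^0 ≅ Z
degree 1: 4−0−3 = 1 → Ȟ^1 ≅ Z
degree 2: 0−0−0 = 0 → Ȟ^2 ≅ 0

Ȟ^0 = Z, Ȟ^1 = Z and Ȟ^2 = 0


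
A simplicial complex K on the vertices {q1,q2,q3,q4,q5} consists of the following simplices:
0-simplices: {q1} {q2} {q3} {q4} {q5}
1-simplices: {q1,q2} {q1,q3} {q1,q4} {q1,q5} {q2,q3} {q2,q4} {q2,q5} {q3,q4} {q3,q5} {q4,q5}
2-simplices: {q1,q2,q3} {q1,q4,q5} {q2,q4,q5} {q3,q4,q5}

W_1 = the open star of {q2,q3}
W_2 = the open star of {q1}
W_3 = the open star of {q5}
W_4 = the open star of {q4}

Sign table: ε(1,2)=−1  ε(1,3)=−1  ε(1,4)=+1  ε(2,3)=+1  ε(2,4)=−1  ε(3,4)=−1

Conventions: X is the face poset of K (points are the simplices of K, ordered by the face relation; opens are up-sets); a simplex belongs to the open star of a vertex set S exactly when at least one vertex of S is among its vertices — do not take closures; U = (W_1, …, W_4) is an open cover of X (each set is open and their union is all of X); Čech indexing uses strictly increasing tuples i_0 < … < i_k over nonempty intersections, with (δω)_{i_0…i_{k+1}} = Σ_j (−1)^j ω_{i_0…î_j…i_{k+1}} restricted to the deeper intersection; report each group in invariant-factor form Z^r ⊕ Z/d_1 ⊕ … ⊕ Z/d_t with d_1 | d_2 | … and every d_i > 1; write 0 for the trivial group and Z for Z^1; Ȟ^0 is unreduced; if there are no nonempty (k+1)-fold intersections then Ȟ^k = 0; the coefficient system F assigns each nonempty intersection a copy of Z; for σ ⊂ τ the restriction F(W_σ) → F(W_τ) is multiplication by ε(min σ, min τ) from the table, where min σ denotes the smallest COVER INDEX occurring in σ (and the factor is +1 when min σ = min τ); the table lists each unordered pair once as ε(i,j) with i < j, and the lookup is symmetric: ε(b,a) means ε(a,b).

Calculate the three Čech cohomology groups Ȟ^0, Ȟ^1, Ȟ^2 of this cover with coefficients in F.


Ȟ^0 = Z, Ȟ^1 = Z and Ȟ^2 = 0

nonempty intersections:
  W1={{q2},{q3},{q1,q2},{q1,q3},{q2,q3},{q2,q4},{q2,q5},{q3,q4},{q3,q5},{q1,q2,q3},{q2,q4,q5},{q3,q4,q5}} W2={{q1},{q1,q2},{q1,q3},{q1,q4},{q1,q5},{q1,q2,q3},{q1,q4,q5}} W3={{q5},{q1,q5},{q2,q5},{q3,q5},{q4,q5},{q1,q4,q5},{q2,q4,q5},{q3,q4,q5}} W4={{q4},{q1,q4},{q2,q4},{q3,q4},{q4,q5},{q1,q4,q5},{q2,q4,q5},{q3,q4,q5}}
  W12={{q1,q2},{q1,q3},{q1,q2,q3}} W13={{q2,q5},{q3,q5},{q2,q4,q5},{q3,q4,q5}} W14={{q2,q4},{q3,q4},{q2,q4,q5},{q3,q4,q5}} W23={{q1,q5},{q1,q4,q5}} W24={{q1,q4},{q1,q4,q5}} W34={{q4,q5},{q1,q4,q5},{q2,q4,q5},{q3,q4,q5}}
  W134={{q2,q4,q5},{q3,q4,q5}} W234={{q1,q4,q5}}
C dims 4,6,2; δ0: rk 3, SNF 1^3; δ1: rk 2, SNF 1^2
Ȟ^0: (4−3)−0=1 ⇒ Z
Ȟ^1: (6−2)−3=1 ⇒ Z
Ȟ^2: (2−0)−2=0 ⇒ 0


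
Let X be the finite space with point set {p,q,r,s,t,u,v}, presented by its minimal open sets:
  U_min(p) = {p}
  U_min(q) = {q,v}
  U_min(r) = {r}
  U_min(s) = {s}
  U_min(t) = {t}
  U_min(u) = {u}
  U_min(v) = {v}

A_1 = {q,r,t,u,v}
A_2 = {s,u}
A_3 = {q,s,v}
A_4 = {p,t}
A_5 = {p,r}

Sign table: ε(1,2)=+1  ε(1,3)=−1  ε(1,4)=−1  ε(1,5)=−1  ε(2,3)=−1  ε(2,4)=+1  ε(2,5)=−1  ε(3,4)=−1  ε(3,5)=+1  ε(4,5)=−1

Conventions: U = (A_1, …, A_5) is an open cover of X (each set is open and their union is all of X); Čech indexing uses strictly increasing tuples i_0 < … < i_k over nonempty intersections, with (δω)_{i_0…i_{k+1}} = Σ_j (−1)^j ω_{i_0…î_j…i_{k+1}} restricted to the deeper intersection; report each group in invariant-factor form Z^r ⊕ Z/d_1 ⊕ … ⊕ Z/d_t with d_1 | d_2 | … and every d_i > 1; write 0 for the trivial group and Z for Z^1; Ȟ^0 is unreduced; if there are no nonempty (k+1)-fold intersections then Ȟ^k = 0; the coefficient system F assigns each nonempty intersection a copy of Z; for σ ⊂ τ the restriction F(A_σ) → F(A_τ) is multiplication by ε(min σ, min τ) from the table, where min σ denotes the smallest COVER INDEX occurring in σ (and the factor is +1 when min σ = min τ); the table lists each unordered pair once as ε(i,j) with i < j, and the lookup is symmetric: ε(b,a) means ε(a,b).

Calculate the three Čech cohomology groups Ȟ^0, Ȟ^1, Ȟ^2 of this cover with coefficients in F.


nonempty intersections:
  A12={u} A13={q,v} A14={t} A15={r} A23={s} A45={p}
C dims 5,6; δ0: rk 5, SNF 1^4·2
Ȟ^0: (5−5)−0=0 ⇒ 0
Ȟ^1: (6−0)−5=1 plus torsion [2] ⇒ Z ⊕ Z/2
Ȟ^2: (0−0)−0=0 ⇒ 0

Ȟ^0 ≅ 0,  Ȟ^1 ≅ Z ⊕ Z/2,  Ȟ^2 ≅ 0
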